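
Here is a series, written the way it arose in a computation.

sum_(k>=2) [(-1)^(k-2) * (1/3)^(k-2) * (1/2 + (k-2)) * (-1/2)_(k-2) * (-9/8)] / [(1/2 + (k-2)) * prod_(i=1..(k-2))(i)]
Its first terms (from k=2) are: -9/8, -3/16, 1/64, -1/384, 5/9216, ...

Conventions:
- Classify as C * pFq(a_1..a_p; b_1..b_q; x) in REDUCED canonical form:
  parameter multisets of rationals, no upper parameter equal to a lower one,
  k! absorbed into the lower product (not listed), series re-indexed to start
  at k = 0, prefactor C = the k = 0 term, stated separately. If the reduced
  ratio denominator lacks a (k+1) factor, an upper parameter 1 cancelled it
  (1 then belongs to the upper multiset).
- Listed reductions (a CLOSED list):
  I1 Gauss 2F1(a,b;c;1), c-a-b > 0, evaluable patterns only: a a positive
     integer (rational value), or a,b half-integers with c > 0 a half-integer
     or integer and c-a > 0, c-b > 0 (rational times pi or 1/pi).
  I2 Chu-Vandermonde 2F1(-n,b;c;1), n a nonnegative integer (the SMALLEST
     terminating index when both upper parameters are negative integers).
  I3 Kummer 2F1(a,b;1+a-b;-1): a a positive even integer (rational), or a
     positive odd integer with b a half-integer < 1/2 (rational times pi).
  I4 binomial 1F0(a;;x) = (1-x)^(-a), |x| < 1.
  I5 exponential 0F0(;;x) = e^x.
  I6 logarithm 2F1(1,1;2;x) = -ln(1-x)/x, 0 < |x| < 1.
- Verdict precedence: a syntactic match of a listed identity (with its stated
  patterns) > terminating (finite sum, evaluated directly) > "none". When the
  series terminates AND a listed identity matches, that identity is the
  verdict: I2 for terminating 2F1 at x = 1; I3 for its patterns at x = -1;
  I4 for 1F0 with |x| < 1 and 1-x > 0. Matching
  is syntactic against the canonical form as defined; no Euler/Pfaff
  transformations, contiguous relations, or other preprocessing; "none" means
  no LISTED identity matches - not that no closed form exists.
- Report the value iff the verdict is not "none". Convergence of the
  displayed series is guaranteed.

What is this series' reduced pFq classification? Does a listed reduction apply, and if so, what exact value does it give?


x = -1/3 here; the reduced form reads 1F0, upper {-1/2}, lower {-}, C = -9/8. Verdict at x = -1/3: the I4 binomial reduction matches (the 1F0 binomial series: exponent 1/2, x = -1/3). Exact value: (-9/8) * (4/3)^(1/2).

Key observation: x = (-1/3) and the (-1)^k factor (C = -9/8) folds into the argument's sign.
Ratio: r(k) = (-1/3) * (k-1/2) / [(k+1)] - poly over poly, x = (-1/3) from leading terms; C = -9/8 at k = 0.


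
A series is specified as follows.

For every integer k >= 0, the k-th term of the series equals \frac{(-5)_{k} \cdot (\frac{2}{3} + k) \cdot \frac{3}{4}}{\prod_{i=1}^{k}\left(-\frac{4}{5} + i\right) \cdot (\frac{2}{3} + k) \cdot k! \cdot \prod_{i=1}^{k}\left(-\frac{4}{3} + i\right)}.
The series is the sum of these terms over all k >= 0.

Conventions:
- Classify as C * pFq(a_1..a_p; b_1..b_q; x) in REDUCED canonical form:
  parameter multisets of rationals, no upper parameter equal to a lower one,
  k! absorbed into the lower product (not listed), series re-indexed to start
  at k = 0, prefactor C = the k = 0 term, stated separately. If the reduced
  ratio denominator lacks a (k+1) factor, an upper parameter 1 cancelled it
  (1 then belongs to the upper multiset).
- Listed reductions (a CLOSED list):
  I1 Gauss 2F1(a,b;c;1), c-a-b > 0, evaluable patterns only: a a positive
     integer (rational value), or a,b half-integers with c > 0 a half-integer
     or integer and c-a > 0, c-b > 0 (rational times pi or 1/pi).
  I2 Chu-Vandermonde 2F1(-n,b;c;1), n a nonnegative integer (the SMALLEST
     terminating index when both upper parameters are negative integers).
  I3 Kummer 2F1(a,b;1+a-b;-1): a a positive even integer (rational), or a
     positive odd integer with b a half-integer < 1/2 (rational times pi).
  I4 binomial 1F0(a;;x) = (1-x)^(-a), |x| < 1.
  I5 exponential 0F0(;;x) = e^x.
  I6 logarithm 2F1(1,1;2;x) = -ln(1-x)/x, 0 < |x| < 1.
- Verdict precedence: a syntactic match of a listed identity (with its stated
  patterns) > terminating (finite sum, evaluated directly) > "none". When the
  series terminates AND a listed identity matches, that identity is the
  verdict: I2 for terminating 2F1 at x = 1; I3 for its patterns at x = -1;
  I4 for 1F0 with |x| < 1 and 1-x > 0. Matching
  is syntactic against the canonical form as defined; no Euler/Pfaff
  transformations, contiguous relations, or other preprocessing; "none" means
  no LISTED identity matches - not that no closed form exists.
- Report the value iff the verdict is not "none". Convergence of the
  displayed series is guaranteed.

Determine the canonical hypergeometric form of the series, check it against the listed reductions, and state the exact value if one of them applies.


Prefactor \frac{3}{4}, argument 1: 1F2 with upper {-5} over lower {-\frac{1}{3}, \frac{1}{5}}. Verdict: terminating - the sum ends at index 5 because -5 is a negative integer; exact evaluation follows. Exact value: -\frac{20595027}{433664}.

Key step: with t_0 = \frac{3}{4}, the lower running product (C = 3/4, x = 1) is a rising factorial.
Ratio: r(k) = 1 * (k-5) / [(k-\frac{1}{3}) (k+\frac{1}{5}) (k+1)] - poly over poly, x = 1 from leading terms; C = \frac{3}{4} at k = 0.


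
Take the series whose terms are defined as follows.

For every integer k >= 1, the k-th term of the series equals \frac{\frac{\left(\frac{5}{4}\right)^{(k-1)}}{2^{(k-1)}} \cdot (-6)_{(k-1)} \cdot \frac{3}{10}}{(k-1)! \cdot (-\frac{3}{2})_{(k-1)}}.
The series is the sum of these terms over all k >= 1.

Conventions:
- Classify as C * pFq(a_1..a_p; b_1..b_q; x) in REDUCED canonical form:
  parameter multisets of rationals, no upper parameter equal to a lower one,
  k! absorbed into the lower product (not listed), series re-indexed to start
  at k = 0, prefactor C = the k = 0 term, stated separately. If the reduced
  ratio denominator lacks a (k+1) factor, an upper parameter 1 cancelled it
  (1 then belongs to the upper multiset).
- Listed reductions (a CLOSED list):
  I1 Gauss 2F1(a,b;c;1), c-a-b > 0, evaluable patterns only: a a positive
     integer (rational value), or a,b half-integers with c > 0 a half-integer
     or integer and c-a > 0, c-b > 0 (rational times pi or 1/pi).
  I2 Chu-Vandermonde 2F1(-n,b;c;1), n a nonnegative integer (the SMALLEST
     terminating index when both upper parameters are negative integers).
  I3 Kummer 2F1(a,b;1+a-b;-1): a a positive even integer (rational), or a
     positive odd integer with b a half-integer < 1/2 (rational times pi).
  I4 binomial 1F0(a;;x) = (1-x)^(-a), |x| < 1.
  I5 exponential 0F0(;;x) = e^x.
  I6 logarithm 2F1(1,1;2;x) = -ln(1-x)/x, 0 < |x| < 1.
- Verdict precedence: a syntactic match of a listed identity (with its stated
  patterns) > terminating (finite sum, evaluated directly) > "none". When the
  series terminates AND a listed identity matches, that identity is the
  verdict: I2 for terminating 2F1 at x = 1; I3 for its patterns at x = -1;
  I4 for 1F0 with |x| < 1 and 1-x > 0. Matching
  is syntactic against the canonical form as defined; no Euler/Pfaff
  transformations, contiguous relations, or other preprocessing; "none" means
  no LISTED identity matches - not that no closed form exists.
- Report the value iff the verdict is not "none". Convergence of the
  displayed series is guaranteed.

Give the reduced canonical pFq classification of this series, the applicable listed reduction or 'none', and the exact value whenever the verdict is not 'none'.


With C = \frac{3}{10}: the canonical form is 1F1(-6; -\frac{3}{2}; \frac{5}{8}). Verdict: terminating - the sum ends at index 6 because -6 is a negative integer; exact evaluation follows. Exact value: \frac{507293}{860160}.

Key observation: from the first term \frac{3}{10}: the two k-th powers (C = 3/10, x = 5/8) combine into one argument.
Term ratio: r(k) = \frac{5}{8} * (k-6) / [(k-\frac{3}{2}) (k+1)] - poly over poly, x = \frac{5}{8} from leading terms; C = \frac{3}{10} at k = 0.


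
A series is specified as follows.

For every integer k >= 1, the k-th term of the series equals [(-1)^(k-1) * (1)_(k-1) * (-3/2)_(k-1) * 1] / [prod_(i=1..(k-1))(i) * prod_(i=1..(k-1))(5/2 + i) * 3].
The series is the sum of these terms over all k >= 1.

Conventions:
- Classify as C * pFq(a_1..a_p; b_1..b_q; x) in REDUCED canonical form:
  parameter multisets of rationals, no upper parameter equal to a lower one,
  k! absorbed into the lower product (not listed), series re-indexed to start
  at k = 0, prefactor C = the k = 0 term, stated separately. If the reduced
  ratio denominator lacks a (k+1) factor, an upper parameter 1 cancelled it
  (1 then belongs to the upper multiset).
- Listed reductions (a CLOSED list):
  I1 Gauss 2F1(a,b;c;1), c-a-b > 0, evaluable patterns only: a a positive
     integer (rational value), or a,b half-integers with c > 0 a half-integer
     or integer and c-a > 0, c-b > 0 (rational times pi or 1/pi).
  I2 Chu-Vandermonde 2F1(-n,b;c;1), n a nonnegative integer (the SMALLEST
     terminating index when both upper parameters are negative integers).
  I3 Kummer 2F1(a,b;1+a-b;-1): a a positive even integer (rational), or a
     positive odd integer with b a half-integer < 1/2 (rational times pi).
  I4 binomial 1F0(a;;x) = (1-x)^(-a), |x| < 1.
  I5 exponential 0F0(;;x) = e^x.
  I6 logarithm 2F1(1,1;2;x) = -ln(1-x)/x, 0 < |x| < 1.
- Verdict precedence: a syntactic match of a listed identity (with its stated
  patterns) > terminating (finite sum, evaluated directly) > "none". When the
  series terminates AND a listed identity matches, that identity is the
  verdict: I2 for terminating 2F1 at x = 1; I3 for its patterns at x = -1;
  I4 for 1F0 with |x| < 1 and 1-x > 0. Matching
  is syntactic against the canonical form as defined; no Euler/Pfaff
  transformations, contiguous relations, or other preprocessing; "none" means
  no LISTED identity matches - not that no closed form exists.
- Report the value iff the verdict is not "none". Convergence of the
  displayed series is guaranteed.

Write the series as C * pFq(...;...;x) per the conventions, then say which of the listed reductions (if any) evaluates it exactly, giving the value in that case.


This is 1/3 * 2F1(-3/2, 1; 7/2; -1) in reduced canonical form. Verdict: this is the Kummer evaluation I3 (x = -1; c = 7/2 equals 1+a-b for upper {-3/2, 1}: listed pattern). Its exact value is (5/32) * pi.

Key observation: t_0 being 1/3, the product of the first k integers (C = 1/3, x = -1) is k!.
Adjacent-term ratio: r(k) = (-1) * (k-3/2) (k+1) / [(k+7/2) (k+1)] - rational in k, leading ratio (-1); with t_0 = 1/3, classification follows.


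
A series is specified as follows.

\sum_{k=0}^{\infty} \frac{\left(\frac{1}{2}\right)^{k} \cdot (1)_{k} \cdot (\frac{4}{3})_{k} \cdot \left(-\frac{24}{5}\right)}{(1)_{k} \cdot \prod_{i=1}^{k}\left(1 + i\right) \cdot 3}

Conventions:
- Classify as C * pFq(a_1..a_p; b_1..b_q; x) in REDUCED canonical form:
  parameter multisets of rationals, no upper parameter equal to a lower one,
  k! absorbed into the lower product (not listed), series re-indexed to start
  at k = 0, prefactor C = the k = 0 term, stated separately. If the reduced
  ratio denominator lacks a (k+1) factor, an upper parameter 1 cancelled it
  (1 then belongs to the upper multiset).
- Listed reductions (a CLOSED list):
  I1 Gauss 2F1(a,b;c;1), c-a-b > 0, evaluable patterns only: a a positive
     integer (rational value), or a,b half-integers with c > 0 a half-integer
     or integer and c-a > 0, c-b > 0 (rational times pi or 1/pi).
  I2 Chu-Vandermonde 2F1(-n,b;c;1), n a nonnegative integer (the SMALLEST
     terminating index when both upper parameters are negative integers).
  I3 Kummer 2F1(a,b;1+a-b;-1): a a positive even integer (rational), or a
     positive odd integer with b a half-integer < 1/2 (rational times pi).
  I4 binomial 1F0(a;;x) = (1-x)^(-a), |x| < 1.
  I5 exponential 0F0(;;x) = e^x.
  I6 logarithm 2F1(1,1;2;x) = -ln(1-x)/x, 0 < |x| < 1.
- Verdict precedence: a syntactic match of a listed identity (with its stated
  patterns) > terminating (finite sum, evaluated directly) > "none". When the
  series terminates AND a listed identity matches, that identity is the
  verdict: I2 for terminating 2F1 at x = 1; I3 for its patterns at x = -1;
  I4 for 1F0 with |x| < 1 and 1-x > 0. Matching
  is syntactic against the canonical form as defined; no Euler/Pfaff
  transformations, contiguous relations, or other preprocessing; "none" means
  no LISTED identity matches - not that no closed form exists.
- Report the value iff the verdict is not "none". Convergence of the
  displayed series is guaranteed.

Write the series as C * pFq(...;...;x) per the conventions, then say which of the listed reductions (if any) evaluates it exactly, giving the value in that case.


x = \frac{1}{2} here; the reduced form reads 2F1, upper {1, \frac{4}{3}}, lower {2}, C = -\frac{8}{5}. Verdict: none - this 2F1 at x = \frac{1}{2} matches no listed pattern, and upper {1, \frac{4}{3}} holds no stopper.

Structural cue: x = \frac{1}{2} and the lower running product (C = -8/5, x = 1/2) is a rising factorial.
Adjacent-term ratio: r(k) = \frac{1}{2} * (k+1) (k+\frac{4}{3}) / [(k+2) (k+1)] - rational; roots negated = parameters, x = \frac{1}{2}, C = -\frac{8}{5}.


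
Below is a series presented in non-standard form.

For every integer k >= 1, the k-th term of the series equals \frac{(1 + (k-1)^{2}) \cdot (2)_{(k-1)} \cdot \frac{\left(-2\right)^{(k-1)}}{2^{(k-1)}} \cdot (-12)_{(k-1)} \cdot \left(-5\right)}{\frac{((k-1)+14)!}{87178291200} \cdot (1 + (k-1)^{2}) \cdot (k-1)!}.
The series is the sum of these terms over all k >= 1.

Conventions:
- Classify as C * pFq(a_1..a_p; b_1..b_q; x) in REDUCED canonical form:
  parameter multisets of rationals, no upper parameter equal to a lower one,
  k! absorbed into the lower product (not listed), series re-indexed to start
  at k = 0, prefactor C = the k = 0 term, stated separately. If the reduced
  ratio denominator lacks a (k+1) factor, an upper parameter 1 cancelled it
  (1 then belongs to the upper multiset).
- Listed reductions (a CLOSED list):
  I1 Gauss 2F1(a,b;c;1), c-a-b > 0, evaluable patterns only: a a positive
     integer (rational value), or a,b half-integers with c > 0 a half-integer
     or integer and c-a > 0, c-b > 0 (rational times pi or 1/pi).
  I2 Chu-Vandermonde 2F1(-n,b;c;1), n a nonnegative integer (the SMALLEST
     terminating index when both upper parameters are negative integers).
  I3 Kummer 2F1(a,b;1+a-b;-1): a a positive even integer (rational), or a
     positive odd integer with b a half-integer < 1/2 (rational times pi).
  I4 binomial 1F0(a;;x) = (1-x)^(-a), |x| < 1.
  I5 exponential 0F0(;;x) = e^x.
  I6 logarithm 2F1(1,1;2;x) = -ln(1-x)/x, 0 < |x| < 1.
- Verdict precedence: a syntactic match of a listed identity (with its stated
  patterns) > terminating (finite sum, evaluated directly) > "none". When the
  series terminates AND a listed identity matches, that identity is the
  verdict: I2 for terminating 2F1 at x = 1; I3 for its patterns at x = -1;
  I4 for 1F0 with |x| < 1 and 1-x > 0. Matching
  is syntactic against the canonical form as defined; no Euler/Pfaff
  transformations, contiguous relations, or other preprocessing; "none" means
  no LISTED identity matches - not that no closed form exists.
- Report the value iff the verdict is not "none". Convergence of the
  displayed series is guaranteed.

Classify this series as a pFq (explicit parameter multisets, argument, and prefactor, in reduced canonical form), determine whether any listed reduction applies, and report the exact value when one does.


Structural cue: from the first term -5: the two k-th powers (C = -5, x = -1) combine into one argument.
Term ratio: r(k) = -1 * (k-12) (k+2) / [(k+15) (k+1)] - rational; roots negated = parameters, x = -1, C = -5.

Prefactor -5, argument -1: 2F1 with upper {-12, 2} over lower {15}. Verdict at x = -1: Kummer (I3) matches (x = -1; c = 15 equals 1+a-b for upper {-12, 2}: listed pattern). Exact value: -35.


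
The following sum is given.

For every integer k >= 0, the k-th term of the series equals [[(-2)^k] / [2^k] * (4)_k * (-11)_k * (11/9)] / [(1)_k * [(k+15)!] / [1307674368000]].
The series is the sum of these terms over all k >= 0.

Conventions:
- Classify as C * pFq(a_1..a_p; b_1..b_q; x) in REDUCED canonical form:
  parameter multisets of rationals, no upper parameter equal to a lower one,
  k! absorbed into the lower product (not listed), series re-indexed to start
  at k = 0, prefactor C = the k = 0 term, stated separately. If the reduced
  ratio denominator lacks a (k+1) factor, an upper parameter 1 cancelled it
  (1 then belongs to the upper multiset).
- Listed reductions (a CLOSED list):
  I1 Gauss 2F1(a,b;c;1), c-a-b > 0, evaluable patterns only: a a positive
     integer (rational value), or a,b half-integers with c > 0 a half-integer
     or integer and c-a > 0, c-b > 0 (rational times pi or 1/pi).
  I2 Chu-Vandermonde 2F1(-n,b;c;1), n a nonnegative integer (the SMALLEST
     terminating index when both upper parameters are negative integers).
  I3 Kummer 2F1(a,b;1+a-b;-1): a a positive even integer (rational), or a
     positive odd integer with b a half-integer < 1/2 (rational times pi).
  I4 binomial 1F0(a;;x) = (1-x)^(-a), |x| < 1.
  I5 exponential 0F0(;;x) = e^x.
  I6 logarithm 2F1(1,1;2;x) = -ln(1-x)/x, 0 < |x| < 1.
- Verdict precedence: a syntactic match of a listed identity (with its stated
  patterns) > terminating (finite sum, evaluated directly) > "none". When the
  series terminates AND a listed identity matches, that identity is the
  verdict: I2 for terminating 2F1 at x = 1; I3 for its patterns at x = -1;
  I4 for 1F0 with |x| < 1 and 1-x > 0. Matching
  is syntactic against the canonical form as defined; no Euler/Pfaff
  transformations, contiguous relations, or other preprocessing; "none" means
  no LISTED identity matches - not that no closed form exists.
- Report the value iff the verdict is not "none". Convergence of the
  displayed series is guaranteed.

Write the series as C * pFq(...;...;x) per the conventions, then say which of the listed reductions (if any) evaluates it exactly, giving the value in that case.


The tell: t_0 = 11/9 here, and (1)_k (C = 11/9) is k! itself.
Ratio: r(k) = (-1) * (k-11) (k+4) / [(k+16) (k+1)] ; factor over Q: parameters, x = (-1), and C = 11/9.

The series (x = -1) is 2F1: upper {-11, 4}, lower {16}, prefactor 11/9. Verdict: the Kummer evaluation I3 applies (x = -1; c = 16 equals 1+a-b for upper {-11, 4}: listed pattern). Sum: 385/18.


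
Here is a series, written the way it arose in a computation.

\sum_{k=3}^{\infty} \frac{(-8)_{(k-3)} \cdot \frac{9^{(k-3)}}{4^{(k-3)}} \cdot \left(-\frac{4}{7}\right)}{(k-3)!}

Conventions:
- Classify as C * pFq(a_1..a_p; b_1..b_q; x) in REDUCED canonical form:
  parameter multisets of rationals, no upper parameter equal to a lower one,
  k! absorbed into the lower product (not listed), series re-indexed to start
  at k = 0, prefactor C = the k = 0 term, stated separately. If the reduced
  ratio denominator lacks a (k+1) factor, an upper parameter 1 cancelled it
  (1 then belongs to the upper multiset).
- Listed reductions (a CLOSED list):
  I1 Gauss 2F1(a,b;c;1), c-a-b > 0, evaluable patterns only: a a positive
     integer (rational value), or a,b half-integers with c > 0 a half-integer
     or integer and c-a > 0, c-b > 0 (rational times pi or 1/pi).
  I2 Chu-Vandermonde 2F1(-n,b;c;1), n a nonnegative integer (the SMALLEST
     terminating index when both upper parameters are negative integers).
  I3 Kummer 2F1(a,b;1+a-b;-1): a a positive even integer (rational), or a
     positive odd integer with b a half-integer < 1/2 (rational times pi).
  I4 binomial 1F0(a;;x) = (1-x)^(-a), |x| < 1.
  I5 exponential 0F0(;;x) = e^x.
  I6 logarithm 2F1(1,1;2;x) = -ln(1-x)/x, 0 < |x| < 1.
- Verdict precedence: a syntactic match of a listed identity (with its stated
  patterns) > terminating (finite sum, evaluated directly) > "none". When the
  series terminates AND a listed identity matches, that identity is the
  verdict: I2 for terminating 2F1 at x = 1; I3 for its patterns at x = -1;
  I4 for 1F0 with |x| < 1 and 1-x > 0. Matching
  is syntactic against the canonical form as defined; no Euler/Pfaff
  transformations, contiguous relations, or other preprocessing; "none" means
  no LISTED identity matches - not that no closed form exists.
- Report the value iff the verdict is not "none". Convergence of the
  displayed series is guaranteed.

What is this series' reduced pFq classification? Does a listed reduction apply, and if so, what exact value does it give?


At argument \frac{9}{4}: a 1F0 with upper {-8}, lower {-}, scaled by C = -\frac{4}{7}. Verdict: terminating - upper parameter -8 makes this a finite sum (last index 8), evaluated exactly. Sum: -\frac{390625}{114688}.

First insight: t_0 being -\frac{4}{7}, the two geometric factors (prefactor -4/7) combine into one argument.
Adjacent-term ratio: r(k) = \frac{9}{4} * (k-8) / [(k+1)] - rational in k, leading ratio \frac{9}{4}; with t_0 = -\frac{4}{7}, classification follows.


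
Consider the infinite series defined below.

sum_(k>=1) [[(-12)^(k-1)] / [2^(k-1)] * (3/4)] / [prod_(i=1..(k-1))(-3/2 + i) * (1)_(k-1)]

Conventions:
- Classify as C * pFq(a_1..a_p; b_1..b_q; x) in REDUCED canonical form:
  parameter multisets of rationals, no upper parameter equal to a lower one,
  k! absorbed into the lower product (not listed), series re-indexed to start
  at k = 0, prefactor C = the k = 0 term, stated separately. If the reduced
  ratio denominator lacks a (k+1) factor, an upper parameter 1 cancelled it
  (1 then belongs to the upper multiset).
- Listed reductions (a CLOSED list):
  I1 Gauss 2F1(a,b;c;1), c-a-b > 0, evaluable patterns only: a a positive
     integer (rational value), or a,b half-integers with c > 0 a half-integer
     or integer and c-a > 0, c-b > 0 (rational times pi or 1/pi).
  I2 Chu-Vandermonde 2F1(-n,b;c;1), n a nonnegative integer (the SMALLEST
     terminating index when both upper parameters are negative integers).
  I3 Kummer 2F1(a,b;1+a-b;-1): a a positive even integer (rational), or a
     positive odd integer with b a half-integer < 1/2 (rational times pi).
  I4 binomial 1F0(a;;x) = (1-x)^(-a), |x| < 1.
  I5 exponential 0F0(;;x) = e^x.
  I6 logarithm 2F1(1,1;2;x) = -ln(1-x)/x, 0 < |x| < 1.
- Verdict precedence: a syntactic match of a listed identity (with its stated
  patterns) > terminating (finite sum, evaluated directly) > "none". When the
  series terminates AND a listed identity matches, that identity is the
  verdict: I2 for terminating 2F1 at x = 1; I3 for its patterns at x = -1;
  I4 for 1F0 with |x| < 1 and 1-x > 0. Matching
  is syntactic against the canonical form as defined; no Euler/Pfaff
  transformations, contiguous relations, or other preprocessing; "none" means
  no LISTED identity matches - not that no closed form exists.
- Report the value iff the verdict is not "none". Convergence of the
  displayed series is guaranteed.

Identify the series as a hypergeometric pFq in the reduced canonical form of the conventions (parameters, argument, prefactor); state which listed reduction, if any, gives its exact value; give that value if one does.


x = -6 here; the reduced form reads 0F1, upper {-}, lower {-1/2}, C = 3/4. Verdict: none (x = -6): each listed identity misses the multisets {-} ; {-1/2}.

Structural cue: t_0 being 3/4, the lower running product (C = 3/4, x = -6) is a rising factorial.
Step ratio: r(k) = (-6) * 1 / [(k-1/2) (k+1)] - poly over poly, x = (-6) from leading terms; C = 3/4 at k = 0.


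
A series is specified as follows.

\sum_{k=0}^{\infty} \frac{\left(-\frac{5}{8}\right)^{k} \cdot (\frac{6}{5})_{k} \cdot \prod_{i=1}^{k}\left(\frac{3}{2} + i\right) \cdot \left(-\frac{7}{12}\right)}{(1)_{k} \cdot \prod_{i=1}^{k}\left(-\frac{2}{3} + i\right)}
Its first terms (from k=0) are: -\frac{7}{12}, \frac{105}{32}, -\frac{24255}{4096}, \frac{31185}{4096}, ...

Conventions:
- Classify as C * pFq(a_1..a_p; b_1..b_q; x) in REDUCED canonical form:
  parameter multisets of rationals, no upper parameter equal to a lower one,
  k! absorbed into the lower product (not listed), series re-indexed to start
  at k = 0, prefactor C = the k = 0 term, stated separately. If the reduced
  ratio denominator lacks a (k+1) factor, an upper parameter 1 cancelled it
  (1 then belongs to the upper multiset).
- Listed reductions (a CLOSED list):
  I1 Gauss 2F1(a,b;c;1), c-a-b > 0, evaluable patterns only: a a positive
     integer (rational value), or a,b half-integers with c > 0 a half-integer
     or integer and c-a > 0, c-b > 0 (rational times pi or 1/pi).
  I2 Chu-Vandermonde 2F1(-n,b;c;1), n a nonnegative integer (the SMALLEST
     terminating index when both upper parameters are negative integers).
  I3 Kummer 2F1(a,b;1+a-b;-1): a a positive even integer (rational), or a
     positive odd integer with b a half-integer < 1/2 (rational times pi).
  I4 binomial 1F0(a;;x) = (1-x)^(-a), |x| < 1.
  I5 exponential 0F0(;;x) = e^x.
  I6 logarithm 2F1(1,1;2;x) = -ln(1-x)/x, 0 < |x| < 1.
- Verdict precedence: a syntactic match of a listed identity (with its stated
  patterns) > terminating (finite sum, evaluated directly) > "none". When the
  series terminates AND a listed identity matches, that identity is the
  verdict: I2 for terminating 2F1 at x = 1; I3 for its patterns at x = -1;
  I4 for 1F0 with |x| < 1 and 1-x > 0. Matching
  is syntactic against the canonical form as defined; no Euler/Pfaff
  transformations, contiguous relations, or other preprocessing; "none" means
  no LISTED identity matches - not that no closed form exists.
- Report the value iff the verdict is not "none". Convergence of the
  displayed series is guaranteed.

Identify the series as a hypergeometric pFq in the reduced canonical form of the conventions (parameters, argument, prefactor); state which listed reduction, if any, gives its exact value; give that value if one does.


x = -\frac{5}{8} here; the reduced form reads 2F1, upper {\frac{6}{5}, \frac{5}{2}}, lower {\frac{1}{3}}, C = -\frac{7}{12}. Verdict: none - this 2F1 at x = -\frac{5}{8} matches no listed pattern, and upper {\frac{6}{5}, \frac{5}{2}} holds no stopper.

Key step: t_0 = -\frac{7}{12} here, and (1)_k (prefactor -7/12) is k! itself.
Consecutive-term ratio: r(k) = -\frac{5}{8} * (k+\frac{6}{5}) (k+\frac{5}{2}) / [(k+\frac{1}{3}) (k+1)] - rational in k. x = -\frac{5}{8}; t_0 = -\frac{7}{12}; negate the roots.


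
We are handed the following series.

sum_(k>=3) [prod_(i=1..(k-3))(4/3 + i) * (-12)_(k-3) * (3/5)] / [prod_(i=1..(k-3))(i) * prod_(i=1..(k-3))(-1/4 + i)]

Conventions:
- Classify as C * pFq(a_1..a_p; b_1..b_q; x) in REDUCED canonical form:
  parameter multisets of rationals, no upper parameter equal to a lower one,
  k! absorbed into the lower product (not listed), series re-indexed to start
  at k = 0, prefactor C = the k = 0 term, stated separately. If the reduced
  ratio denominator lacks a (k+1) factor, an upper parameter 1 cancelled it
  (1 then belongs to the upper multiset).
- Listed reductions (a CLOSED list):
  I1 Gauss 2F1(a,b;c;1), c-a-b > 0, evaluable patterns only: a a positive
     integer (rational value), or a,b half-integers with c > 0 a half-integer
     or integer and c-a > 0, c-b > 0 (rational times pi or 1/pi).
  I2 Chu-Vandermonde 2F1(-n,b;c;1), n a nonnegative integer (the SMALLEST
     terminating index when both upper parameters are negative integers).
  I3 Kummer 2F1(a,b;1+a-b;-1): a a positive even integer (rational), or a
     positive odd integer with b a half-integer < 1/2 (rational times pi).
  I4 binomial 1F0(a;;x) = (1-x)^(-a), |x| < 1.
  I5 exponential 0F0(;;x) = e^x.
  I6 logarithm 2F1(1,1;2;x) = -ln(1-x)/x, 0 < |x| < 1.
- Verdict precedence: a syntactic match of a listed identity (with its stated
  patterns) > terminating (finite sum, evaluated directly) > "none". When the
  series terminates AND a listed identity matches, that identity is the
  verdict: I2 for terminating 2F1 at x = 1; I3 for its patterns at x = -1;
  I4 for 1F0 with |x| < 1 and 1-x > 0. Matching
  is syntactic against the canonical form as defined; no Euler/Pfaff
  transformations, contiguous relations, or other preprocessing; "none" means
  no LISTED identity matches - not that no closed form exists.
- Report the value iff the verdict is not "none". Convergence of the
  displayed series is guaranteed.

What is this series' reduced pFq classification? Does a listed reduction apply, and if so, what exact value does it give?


x = 1 here; the reduced form reads 2F1, upper {-12, 7/3}, lower {3/4}, C = 3/5. Verdict: Chu-Vandermonde (I2) applies (terminating 2F1 at x = 1 with n = 12, b = 7/3, c = 3/4). Sum: 1088169300773/930437440492995.

Structural cue: t_0 = 3/5 here, and the running product (C = 3/5) telescopes to a rising factorial.
Term ratio: r(k) = 1 * (k-12) (k+7/3) / [(k+3/4) (k+1)] - poly over poly, x = 1 from leading terms; C = 3/5 at k = 0.


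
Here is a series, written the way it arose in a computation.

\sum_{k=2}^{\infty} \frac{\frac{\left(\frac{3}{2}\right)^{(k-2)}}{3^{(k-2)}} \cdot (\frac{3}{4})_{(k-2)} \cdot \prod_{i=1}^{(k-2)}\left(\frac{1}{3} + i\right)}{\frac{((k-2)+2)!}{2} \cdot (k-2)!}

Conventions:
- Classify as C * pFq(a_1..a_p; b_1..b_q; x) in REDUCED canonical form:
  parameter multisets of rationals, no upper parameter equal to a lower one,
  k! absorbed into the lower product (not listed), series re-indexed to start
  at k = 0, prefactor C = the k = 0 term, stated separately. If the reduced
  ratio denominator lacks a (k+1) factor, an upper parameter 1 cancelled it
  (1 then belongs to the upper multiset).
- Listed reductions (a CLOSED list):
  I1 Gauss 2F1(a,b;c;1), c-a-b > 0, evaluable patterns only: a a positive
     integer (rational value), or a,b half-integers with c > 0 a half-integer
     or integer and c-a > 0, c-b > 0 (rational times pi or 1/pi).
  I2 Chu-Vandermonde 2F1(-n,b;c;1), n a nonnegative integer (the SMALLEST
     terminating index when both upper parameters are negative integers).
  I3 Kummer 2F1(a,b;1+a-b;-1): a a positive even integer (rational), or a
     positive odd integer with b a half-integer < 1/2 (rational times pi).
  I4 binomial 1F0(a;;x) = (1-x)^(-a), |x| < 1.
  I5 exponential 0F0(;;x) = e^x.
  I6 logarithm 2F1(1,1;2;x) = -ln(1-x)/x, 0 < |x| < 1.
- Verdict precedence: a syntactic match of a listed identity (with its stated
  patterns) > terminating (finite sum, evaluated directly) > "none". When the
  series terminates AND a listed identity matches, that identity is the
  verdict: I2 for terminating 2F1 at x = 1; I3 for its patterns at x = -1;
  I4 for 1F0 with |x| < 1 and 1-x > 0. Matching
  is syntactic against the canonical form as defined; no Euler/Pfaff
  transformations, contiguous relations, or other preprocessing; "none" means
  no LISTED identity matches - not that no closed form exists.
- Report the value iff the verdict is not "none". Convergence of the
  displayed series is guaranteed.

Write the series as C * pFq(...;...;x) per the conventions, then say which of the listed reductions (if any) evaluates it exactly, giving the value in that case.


Reduced: x = \frac{1}{2}, 2F1, upper = {\frac{3}{4}, \frac{4}{3}}, lower = {3}, C = 1. Verdict: none. Every listed pattern misses the 2F1 form at \frac{1}{2}, upper {\frac{3}{4}, \frac{4}{3}}.

Key observation: t_0 = 1 here, and the two k-th powers (prefactor 1) combine into one argument.
Ratio: r(k) = \frac{1}{2} * (k+\frac{3}{4}) (k+\frac{4}{3}) / [(k+3) (k+1)] - rational in k, leading ratio \frac{1}{2}; with t_0 = 1, classification follows.


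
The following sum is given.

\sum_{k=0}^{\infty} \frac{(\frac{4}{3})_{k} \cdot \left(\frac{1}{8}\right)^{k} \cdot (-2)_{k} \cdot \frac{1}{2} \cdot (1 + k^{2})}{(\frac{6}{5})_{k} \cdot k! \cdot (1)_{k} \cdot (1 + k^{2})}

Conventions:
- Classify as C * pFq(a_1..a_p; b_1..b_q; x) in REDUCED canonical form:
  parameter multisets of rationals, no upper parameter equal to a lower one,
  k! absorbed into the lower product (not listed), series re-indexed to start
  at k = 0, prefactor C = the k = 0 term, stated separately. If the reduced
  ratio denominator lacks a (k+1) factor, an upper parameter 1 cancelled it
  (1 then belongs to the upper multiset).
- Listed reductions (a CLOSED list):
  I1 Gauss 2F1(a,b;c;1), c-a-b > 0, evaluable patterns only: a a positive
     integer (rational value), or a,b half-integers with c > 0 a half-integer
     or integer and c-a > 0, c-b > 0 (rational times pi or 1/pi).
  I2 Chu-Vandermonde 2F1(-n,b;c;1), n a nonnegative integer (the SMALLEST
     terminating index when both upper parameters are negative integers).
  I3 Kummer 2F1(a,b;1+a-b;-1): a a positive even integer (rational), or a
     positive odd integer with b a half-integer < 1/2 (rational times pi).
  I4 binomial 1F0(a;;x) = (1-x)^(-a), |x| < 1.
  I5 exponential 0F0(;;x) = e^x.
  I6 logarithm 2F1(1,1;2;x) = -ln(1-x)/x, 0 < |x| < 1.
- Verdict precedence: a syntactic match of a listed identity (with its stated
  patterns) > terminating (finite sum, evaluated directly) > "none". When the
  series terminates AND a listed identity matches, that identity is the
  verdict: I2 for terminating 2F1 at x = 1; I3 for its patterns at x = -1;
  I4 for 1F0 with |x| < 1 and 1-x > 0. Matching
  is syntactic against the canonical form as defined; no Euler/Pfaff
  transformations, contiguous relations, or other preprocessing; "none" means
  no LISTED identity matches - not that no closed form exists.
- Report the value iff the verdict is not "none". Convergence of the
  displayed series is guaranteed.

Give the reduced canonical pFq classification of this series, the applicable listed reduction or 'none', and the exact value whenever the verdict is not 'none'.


Key observation: x = \frac{1}{8} and striking the common factor k^2 + 1 reduces the term (C = 1/2, x = 1/8).
Term ratio: r(k) = \frac{1}{8} * (k-2) (k+\frac{4}{3}) / [(k+1) (k+\frac{6}{5}) (k+1)] - poly over poly, x = \frac{1}{8} from leading terms; C = \frac{1}{2} at k = 0.

Canonical form: C = \frac{1}{2} times 2F2 with upper {-2, \frac{4}{3}}, lower {1, \frac{6}{5}}, x = \frac{1}{8}. Verdict: terminating - the sum ends at index 2 because -2 is a negative integer; exact evaluation follows. Value: \frac{13903}{38016}.


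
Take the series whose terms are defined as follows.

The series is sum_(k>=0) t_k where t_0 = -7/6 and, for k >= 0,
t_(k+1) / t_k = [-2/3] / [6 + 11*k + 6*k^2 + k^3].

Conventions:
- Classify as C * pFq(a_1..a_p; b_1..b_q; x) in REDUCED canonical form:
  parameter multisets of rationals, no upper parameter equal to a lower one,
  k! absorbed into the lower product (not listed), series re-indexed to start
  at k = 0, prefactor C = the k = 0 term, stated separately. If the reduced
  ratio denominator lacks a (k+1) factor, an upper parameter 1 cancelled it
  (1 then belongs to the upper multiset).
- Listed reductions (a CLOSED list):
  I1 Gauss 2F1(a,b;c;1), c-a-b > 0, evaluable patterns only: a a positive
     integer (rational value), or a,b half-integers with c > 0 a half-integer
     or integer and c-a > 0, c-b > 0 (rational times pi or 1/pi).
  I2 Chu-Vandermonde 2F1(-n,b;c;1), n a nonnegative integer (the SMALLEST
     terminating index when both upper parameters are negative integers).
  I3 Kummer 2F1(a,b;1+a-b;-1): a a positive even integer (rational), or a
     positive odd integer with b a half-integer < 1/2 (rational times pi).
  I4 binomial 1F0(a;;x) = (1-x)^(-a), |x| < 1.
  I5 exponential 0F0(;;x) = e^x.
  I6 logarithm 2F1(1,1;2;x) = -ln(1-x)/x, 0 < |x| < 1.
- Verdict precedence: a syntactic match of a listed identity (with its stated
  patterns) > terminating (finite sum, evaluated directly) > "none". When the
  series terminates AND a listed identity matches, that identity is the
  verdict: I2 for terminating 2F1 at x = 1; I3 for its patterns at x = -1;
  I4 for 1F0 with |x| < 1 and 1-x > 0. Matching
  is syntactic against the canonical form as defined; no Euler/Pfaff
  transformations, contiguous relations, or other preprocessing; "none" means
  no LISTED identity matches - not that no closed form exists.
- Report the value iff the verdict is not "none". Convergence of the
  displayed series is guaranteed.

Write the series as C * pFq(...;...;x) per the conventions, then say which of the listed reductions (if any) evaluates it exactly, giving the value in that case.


Key observation: t_0 being -7/6, roots of the ratio polynomials (prefactor -7/6) are the negated parameters.
Adjacent-term ratio: r(k) = (-2/3) * 1 / [(k+2) (k+3) (k+1)] - poly over poly, x = (-2/3) from leading terms; C = -7/6 at k = 0.

With C = -7/6: the canonical form is 0F2(-; 2, 3; -2/3). Verdict: none (x = -2/3): each listed identity misses the multisets {-} ; {2, 3}.


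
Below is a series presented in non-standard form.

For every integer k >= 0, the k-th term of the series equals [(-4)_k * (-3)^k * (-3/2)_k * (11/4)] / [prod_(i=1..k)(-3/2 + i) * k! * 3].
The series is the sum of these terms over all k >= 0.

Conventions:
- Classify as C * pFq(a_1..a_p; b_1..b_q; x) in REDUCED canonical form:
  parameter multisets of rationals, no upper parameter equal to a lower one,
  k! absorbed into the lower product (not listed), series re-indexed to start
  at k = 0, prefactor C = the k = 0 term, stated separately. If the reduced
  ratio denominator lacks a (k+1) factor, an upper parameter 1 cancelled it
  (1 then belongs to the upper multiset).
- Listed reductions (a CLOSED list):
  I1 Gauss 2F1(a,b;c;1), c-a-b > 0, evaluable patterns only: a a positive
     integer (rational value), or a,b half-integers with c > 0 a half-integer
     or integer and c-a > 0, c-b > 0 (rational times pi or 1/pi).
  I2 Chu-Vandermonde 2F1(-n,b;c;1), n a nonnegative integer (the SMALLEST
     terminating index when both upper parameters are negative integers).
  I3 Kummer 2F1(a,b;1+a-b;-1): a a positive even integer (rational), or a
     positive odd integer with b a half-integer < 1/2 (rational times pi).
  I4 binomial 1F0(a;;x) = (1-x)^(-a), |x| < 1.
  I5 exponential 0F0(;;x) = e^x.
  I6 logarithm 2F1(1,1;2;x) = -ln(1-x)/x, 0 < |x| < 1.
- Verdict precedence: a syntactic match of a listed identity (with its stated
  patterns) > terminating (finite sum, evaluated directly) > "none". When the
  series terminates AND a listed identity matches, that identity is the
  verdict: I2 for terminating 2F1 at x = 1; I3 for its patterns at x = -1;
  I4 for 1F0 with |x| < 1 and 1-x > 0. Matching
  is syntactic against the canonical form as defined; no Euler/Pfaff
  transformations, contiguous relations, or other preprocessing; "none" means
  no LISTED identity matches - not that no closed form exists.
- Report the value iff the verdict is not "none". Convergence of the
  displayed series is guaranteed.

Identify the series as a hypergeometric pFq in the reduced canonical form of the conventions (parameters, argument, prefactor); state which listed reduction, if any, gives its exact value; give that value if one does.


Reduced: x = -3, 2F1, upper = {-4, -3/2}, lower = {-1/2}, C = 11/12. Verdict: terminating (-4 upstairs). 5 nonzero terms in all; added directly. Sum: -3872/15.

The tell: with t_0 = 11/12, the lower running product (prefactor 11/12) is a rising factorial.
Term ratio: r(k) = (-3) * (k-4) (k-3/2) / [(k-1/2) (k+1)] - rational in k. x = (-3); t_0 = 11/12; negate the roots.


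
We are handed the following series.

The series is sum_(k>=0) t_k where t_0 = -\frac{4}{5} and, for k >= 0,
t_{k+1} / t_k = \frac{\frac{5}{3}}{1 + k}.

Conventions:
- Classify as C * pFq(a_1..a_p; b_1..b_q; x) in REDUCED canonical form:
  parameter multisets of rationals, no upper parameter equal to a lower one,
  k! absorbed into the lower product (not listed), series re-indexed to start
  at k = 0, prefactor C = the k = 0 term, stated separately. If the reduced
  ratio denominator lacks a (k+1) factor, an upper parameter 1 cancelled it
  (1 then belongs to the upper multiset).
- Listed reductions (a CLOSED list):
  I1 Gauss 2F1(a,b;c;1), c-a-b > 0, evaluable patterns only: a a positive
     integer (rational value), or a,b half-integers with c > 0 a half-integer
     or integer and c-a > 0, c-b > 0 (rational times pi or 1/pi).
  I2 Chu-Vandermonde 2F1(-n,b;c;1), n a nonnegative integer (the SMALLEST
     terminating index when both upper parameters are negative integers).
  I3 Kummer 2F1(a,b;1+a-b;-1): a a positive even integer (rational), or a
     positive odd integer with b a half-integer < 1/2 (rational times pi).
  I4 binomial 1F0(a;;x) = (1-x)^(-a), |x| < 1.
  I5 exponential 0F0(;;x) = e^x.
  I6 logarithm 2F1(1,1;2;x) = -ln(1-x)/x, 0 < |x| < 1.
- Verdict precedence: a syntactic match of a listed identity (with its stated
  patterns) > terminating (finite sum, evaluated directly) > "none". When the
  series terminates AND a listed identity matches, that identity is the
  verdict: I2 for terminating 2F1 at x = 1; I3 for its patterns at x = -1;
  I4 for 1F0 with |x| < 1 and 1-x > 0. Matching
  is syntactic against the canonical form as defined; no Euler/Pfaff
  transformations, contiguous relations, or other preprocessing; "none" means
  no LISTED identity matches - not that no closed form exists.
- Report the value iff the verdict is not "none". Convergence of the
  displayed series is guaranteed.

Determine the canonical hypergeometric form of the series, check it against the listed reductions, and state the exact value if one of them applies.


The series (x = \frac{5}{3}) is 0F0: upper {-}, lower {-}, prefactor -\frac{4}{5}. Verdict (x = \frac{5}{3}): the exponential series (I5) applies (the 0F0 exponential series at x = \frac{5}{3}). Its exact value is \left(-\frac{4}{5}\right) \cdot e^{\frac{5}{3}}.

The tell: t_0 = -\frac{4}{5} here, and the expanded ratio factors over Q; C = -4/5, x = 5/3, roots give parameters.
Step ratio: r(k) = \frac{5}{3} * 1 / [(k+1)] ; factor over Q: parameters, x = \frac{5}{3}, and C = -\frac{4}{5}.
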